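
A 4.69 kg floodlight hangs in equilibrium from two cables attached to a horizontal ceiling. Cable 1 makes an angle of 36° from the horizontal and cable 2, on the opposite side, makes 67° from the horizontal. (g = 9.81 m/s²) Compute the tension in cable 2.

Weight W = 4.69 × 9.81 = 46.01 N acts straight down.
Horizontal: T_1 cos 36° = T_2 cos 67°  →  T_1 = 0.483 T_2.
Vertical: T_1 sin 36° + T_2 sin 67° = 46.01.
Substituting the horizontal relation into the vertical equation gives 1.204 T_2 = 46.01, so T_2 = 38.2 N.

T_2 ≈ 38.2 N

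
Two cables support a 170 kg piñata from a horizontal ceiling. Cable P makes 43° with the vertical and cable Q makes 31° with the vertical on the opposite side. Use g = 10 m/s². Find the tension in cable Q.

T_Q ≈ 1210 N

Angles from the horizontal: cable P is 90° − 43° = 47°, cable Q is 90° − 31° = 59°.
Weight W = 170 × 10 = 1700 N acts straight down.
Horizontal: T_P cos 47° = T_Q cos 59°  →  T_P = 0.7552 T_Q.
Vertical: T_P sin 47° + T_Q sin 59° = 1700.
Substituting the horizontal relation into the vertical equation gives 1.409 T_Q = 1700, so T_Q = 1206 N.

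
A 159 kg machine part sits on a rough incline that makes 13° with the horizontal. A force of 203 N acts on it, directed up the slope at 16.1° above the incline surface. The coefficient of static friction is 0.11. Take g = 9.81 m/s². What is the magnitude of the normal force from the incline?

N ≈ 1460 N

Axes along / perpendicular to the incline. W sin 13° = 350.9 N down-slope; W cos 13° = 1520 N into the surface.
Perpendicular: N = W cos 13° − P sin 16.1° = 1520 − 56.29 = 1464 N.
Along incline: P cos 16.1° + f = W sin 13° (friction acts up-slope) → f = 350.9 − 195 = 155.8 N.
|f| = 155.8 N ≤ μN = 161 N, so the machine part is indeed static.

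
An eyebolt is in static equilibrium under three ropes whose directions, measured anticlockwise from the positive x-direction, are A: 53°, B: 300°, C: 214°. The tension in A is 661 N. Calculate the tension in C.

Resolve: ΣF_x = 661 cos 53° + T_B cos 300° + T_C cos 214° = 0.
        ΣF_y = 661 sin 53° + T_B sin 300° + T_C sin 214° = 0.
The known terms sum to (397.8, 527.9) N, so 0.5000 T_B − 0.8290 T_C = -397.8 and -0.8660 T_B − 0.5592 T_C = -527.9.
Solving simultaneously: T_B = 215.7 N, T_C = 609.9 N.

T_C ≈ 610 N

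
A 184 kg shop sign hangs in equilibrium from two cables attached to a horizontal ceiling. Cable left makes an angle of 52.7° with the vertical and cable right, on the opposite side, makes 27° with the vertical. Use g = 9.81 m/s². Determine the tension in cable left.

T_left ≈ 833 N

Angles from the horizontal: cable left is 90° − 52.7° = 37.3°, cable right is 90° − 27° = 63°.
Weight W = 184 × 9.81 = 1805 N acts straight down.
Horizontal: T_left cos 37.3° = T_right cos 63°  →  T_right = 1.752 T_left.
Vertical: T_left sin 37.3° + T_right sin 63° = 1805.
Substituting the horizontal relation into the vertical equation gives 2.167 T_left = 1805, so T_left = 832.9 N.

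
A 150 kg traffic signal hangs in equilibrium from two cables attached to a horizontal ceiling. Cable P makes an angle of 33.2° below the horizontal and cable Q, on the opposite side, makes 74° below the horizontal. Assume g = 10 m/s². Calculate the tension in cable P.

T_P ≈ 433 N

Weight W = 150 × 10 = 1500 N acts straight down.
Horizontal: T_P cos 33.2° = T_Q cos 74°  →  T_Q = 3.036 T_P.
Vertical: T_P sin 33.2° + T_Q sin 74° = 1500.
Substituting the horizontal relation into the vertical equation gives 3.466 T_P = 1500, so T_P = 432.8 N.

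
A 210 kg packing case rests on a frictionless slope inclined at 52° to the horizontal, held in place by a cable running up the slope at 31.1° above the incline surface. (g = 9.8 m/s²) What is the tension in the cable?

T ≈ 1890 N

Take axes along and perpendicular to the incline. Weight components: W sin 52° = 1622 N down-slope, W cos 52° = 1267 N into the surface.
Along incline: T cos 31.1° = W sin 52° → T = 1894 N.
Perpendicular: N = W cos 52° − T sin 31.1° = 288.7 N.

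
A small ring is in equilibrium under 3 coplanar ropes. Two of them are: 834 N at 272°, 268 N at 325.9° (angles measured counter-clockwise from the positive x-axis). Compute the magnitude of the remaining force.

Sum the known components: ΣF_x = 251 N, ΣF_y = -983.7 N.
For equilibrium the remaining force must supply (−ΣF_x, −ΣF_y) = (-251, 983.7) N.
Magnitude = √((-251)² + (983.7)²) = 1015 N; direction = atan2(983.7, -251) = 104.3°.

F ≈ 1020 N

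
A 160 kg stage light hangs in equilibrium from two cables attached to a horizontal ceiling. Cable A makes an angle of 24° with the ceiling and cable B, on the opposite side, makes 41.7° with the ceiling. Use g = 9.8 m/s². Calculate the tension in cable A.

T_A ≈ 1280 N

Weight W = 160 × 9.8 = 1568 N acts straight down.
Horizontal: T_A cos 24° = T_B cos 41.7°  →  T_B = 1.224 T_A.
Vertical: T_A sin 24° + T_B sin 41.7° = 1568.
Substituting the horizontal relation into the vertical equation gives 1.221 T_A = 1568, so T_A = 1285 N.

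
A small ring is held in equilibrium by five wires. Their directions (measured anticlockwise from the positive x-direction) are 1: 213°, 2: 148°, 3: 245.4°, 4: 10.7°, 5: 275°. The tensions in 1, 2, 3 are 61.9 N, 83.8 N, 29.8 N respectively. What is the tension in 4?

Resolve: ΣF_x = 61.9 cos 213° + 83.8 cos 148° + 29.8 cos 245.4° + T_4 cos 10.7° + T_5 cos 275° = 0.
        ΣF_y = 61.9 sin 213° + 83.8 sin 148° + 29.8 sin 245.4° + T_4 sin 10.7° + T_5 sin 275° = 0.
The known terms sum to (-135.4, -16.4) N, so 0.9826 T_4 + 0.0872 T_5 = 135.4 and 0.1857 T_4 − 0.9962 T_5 = 16.4.
Solving simultaneously: T_4 = 137 N, T_5 = 9.065 N.

T_4 ≈ 137 N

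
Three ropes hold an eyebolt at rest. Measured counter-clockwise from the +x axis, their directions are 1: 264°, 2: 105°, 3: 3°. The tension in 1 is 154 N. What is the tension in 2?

T_2 ≈ 156 N

Resolve: ΣF_x = 154 cos 264° + T_2 cos 105° + T_3 cos 3° = 0.
        ΣF_y = 154 sin 264° + T_2 sin 105° + T_3 sin 3° = 0.
The known terms sum to (-16.1, -153.2) N, so -0.2588 T_2 + 0.9986 T_3 = 16.1 and 0.9659 T_2 + 0.0523 T_3 = 153.2.
Solving simultaneously: T_2 = 155.5 N, T_3 = 56.42 N.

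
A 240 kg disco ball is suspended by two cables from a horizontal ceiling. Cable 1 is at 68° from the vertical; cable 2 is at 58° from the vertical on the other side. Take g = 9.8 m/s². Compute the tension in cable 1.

Angles from the horizontal: cable 1 is 90° − 68° = 22°, cable 2 is 90° − 58° = 32°.
Weight W = 240 × 9.8 = 2352 N acts straight down.
Horizontal: T_1 cos 22° = T_2 cos 32°  →  T_2 = 1.093 T_1.
Vertical: T_1 sin 22° + T_2 sin 32° = 2352.
Substituting the horizontal relation into the vertical equation gives 0.954 T_1 = 2352, so T_1 = 2465 N.

T_1 ≈ 2470 N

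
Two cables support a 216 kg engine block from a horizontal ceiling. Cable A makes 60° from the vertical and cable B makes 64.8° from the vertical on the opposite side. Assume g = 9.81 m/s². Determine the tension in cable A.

Angles from the horizontal: cable A is 90° − 60° = 30°, cable B is 90° − 64.8° = 25.2°.
Weight W = 216 × 9.81 = 2119 N acts straight down.
Horizontal: T_A cos 30° = T_B cos 25.2°  →  T_B = 0.9571 T_A.
Vertical: T_A sin 30° + T_B sin 25.2° = 2119.
Substituting the horizontal relation into the vertical equation gives 0.9075 T_A = 2119, so T_A = 2335 N.

T_A ≈ 2330 N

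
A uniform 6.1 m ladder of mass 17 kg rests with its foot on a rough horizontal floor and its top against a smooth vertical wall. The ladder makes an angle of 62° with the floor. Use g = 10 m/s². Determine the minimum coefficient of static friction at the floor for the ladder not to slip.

μ_min ≈ 0.266

ΣF_y = 0: N_floor = 17×10 = 170 N.
Torques about the foot: N_wall · 6.1 sin 62° = 17×10×3.05 cos 62° → N_wall = 45.195 N.
ΣF_x = 0: f_floor = N_wall = 45.195 N.
μ_min = f_floor / N_floor = 45.195 / 170 = 0.2659.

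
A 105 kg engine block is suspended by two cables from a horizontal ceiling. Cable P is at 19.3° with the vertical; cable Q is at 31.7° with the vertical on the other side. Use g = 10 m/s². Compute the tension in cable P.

T_P ≈ 710 N

Angles from the horizontal: cable P is 90° − 19.3° = 70.7°, cable Q is 90° − 31.7° = 58.3°.
Weight W = 105 × 10 = 1050 N acts straight down.
Horizontal: T_P cos 70.7° = T_Q cos 58.3°  →  T_Q = 0.629 T_P.
Vertical: T_P sin 70.7° + T_Q sin 58.3° = 1050.
Substituting the horizontal relation into the vertical equation gives 1.479 T_P = 1050, so T_P = 710 N.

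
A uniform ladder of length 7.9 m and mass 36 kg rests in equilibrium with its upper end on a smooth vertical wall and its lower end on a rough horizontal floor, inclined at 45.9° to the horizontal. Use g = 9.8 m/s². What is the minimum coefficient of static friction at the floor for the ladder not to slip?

ΣF_y = 0: N_floor = 36×9.8 = 352.8 N.
Torques about the foot: N_wall · 7.9 sin 45.9° = 36×9.8×3.95 cos 45.9° → N_wall = 170.94 N.
ΣF_x = 0: f_floor = N_wall = 170.94 N.
μ_min = f_floor / N_floor = 170.94 / 352.8 = 0.4845.

μ_min ≈ 0.485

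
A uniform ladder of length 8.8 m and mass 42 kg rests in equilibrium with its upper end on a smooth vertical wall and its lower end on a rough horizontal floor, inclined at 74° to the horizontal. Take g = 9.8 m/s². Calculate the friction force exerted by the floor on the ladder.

f ≈ 59 N

Torques about the foot: N_wall · 8.8 sin 74° = 42×9.8×4.4 cos 74° → N_wall = 59.012 N.
ΣF_x = 0: f_floor = N_wall = 59.012 N.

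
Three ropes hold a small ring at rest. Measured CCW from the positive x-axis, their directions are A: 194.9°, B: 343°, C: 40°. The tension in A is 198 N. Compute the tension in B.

Resolve: ΣF_x = 198 cos 194.9° + T_B cos 343° + T_C cos 40° = 0.
        ΣF_y = 198 sin 194.9° + T_B sin 343° + T_C sin 40° = 0.
The known terms sum to (-191.3, -50.91) N, so 0.9563 T_B + 0.7660 T_C = 191.3 and -0.2924 T_B + 0.6428 T_C = 50.91.
Solving simultaneously: T_B = 100.1 N, T_C = 124.8 N.

T_B ≈ 100 N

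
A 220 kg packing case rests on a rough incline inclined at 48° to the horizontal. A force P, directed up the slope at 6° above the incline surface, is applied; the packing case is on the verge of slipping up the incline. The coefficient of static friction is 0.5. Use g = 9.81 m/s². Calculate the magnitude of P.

P ≈ 2220 N

On the verge of sliding up the incline, friction equals μN and acts down the slope.
Perpendicular: N + P sin 6° = W cos 48° = 1444 N.
Along incline: P cos 6° = W sin 48° + μN  with W sin 48° = 1604 N.
Solving the pair for P and N: P = 2222 N, N = 1212 N (and f = μN = 605.9 N).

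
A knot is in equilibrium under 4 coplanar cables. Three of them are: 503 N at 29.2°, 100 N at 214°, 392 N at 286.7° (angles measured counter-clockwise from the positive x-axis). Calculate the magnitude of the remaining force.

Sum the known components: ΣF_x = 468.8 N, ΣF_y = -186 N.
For equilibrium the remaining force must supply (−ΣF_x, −ΣF_y) = (-468.8, 186) N.
Magnitude = √((-468.8)² + (186)²) = 504.4 N; direction = atan2(186, -468.8) = 158.4°.

F ≈ 504 N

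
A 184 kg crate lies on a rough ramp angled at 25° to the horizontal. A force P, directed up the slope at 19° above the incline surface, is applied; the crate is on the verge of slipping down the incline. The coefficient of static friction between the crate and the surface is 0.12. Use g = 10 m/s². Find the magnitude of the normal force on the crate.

N ≈ 1460 N

On the verge of sliding down the incline, friction equals μN and acts up the slope.
Perpendicular: N + P sin 19° = W cos 25° = 1668 N.
Along incline: P cos 19° + μN = W sin 25° with W sin 25° = 777.6 N.
Solving the pair for P and N: P = 637.1 N, N = 1460 N (and f = μN = 175.2 N).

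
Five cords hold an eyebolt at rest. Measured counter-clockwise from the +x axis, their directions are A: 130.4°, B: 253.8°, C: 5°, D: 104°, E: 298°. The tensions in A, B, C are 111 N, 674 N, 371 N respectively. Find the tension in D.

Resolve: ΣF_x = 111 cos 130.4° + 674 cos 253.8° + 371 cos 5° + T_D cos 104° + T_E cos 298° = 0.
        ΣF_y = 111 sin 130.4° + 674 sin 253.8° + 371 sin 5° + T_D sin 104° + T_E sin 298° = 0.
The known terms sum to (109.6, -530.4) N, so -0.2419 T_D + 0.4695 T_E = -109.6 and 0.9703 T_D − 0.8829 T_E = 530.4.
Solving simultaneously: T_D = 629.2 N, T_E = 90.76 N.

T_D ≈ 629 N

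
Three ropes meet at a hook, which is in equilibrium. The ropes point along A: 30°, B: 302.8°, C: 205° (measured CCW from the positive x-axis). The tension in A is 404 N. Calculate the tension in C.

Resolve: ΣF_x = 404 cos 30° + T_B cos 302.8° + T_C cos 205° = 0.
        ΣF_y = 404 sin 30° + T_B sin 302.8° + T_C sin 205° = 0.
The known terms sum to (349.9, 202) N, so 0.5417 T_B − 0.9063 T_C = -349.9 and -0.8406 T_B − 0.4226 T_C = -202.
Solving simultaneously: T_B = 35.54 N, T_C = 407.3 N.

T_C ≈ 407 N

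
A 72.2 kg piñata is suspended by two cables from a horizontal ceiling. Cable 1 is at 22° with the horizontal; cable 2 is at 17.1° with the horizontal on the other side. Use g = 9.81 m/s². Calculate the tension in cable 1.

Weight W = 72.2 × 9.81 = 708.3 N acts straight down.
Horizontal: T_1 cos 22° = T_2 cos 17.1°  →  T_2 = 0.9701 T_1.
Vertical: T_1 sin 22° + T_2 sin 17.1° = 708.3.
Substituting the horizontal relation into the vertical equation gives 0.6598 T_1 = 708.3, so T_1 = 1073 N.

T_1 ≈ 1070 N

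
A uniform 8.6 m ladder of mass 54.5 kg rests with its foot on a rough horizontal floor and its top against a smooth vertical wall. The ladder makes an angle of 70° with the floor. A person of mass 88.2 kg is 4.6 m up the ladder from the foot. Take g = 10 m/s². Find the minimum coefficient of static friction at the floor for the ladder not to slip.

ΣF_y = 0: N_floor = 54.5×10 + 88.2×10 = 1427 N.
Torques about the foot: N_wall · 8.6 sin 70° = 54.5×10×4.3 cos 70° + 88.2×10×4.6 cos 70° → N_wall = 270.89 N.
ΣF_x = 0: f_floor = N_wall = 270.89 N.
μ_min = f_floor / N_floor = 270.89 / 1427 = 0.1898.

μ_min ≈ 0.190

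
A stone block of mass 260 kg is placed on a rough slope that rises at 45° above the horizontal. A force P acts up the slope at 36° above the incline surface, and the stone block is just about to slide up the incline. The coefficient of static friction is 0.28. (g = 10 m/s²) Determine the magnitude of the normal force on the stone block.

On the verge of sliding up the incline, friction equals μN and acts down the slope.
Perpendicular: N + P sin 36° = W cos 45° = 1838 N.
Along incline: P cos 36° = W sin 45° + μN  with W sin 45° = 1838 N.
Solving the pair for P and N: P = 2417 N, N = 417.8 N (and f = μN = 117 N).

N ≈ 418 N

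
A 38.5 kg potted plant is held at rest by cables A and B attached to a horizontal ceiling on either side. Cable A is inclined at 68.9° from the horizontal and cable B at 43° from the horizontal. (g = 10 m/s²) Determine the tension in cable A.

Weight W = 38.5 × 10 = 385 N acts straight down.
Horizontal: T_A cos 68.9° = T_B cos 43°  →  T_B = 0.4922 T_A.
Vertical: T_A sin 68.9° + T_B sin 43° = 385.
Substituting the horizontal relation into the vertical equation gives 1.269 T_A = 385, so T_A = 303.5 N.

T_A ≈ 303 N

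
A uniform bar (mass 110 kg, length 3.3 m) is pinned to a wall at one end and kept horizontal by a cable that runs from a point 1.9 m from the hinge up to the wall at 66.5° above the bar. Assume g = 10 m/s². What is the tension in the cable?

T ≈ 1040 N

Take torques about the hinge: T sin 66.5° · 1.9 = 110×10×1.65 = 1815 N·m.
So T = 1815 / (0.9171 × 1.9) = 1041.7 N.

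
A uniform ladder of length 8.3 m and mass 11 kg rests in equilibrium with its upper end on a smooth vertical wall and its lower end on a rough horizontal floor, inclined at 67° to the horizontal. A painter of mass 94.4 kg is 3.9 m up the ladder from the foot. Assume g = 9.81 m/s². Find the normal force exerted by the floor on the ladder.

N_floor ≈ 1030 N

ΣF_y = 0: N_floor = 11×9.81 + 94.4×9.81 = 1034 N.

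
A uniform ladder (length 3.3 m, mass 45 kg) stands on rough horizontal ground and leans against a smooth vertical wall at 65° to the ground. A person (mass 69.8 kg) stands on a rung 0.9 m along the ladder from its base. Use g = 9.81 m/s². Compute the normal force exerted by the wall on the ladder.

Torques about the foot: N_wall · 3.3 sin 65° = 45×9.81×1.65 cos 65° + 69.8×9.81×0.9 cos 65° → N_wall = 190.01 N.

N_wall ≈ 190 N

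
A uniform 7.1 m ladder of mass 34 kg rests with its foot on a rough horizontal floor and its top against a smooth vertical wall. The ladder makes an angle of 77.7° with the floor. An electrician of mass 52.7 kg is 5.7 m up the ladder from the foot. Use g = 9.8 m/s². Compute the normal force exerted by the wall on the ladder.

N_wall ≈ 127 N

Torques about the foot: N_wall · 7.1 sin 77.7° = 34×9.8×3.55 cos 77.7° + 52.7×9.8×5.7 cos 77.7° → N_wall = 126.73 N.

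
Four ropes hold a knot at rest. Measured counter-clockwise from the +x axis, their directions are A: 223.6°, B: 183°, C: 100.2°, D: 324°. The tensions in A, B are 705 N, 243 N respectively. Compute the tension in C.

Resolve: ΣF_x = 705 cos 223.6° + 243 cos 183° + T_C cos 100.2° + T_D cos 324° = 0.
        ΣF_y = 705 sin 223.6° + 243 sin 183° + T_C sin 100.2° + T_D sin 324° = 0.
The known terms sum to (-753.2, -498.9) N, so -0.1771 T_C + 0.8090 T_D = 753.2 and 0.9842 T_C − 0.5878 T_D = 498.9.
Solving simultaneously: T_C = 1223 N, T_D = 1199 N.

T_C ≈ 1220 N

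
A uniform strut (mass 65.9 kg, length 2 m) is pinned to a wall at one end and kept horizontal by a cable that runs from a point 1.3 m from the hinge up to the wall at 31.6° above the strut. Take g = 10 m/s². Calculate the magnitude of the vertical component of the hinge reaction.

|H_y| ≈ 152 N

Take torques about the hinge: T sin 31.6° · 1.3 = 65.9×10×1 = 659 N·m.
So T = 659 / (0.5240 × 1.3) = 967.44 N.
ΣF_y = 0: H_y = (65.9×10) − T sin 31.6° = 659 − 506.92 = 152.08 N.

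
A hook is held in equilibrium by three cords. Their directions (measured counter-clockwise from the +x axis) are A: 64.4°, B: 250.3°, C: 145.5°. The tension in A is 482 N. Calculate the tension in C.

Resolve: ΣF_x = 482 cos 64.4° + T_B cos 250.3° + T_C cos 145.5° = 0.
        ΣF_y = 482 sin 64.4° + T_B sin 250.3° + T_C sin 145.5° = 0.
The known terms sum to (208.3, 434.7) N, so -0.3371 T_B − 0.8241 T_C = -208.3 and -0.9415 T_B + 0.5664 T_C = -434.7.
Solving simultaneously: T_B = 492.5 N, T_C = 51.25 N.

T_C ≈ 51.2 N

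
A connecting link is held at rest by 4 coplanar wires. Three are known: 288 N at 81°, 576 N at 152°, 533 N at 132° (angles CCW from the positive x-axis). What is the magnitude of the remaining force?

F ≈ 1260 N

Sum the known components: ΣF_x = -820.2 N, ΣF_y = 951 N.
For equilibrium the remaining force must supply (−ΣF_x, −ΣF_y) = (820.2, -951) N.
Magnitude = √((820.2)² + (-951)²) = 1256 N; direction = atan2(-951, 820.2) = 310.8°.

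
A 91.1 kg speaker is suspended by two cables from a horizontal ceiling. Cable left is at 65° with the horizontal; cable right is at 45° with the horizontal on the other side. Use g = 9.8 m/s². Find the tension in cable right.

T_right ≈ 402 N

Weight W = 91.1 × 9.8 = 892.8 N acts straight down.
Horizontal: T_left cos 65° = T_right cos 45°  →  T_left = 1.673 T_right.
Vertical: T_left sin 65° + T_right sin 45° = 892.8.
Substituting the horizontal relation into the vertical equation gives 2.224 T_right = 892.8, so T_right = 401.5 N.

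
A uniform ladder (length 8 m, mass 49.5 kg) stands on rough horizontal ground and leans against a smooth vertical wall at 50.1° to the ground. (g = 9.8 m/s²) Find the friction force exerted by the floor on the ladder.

Torques about the foot: N_wall · 8 sin 50.1° = 49.5×9.8×4 cos 50.1° → N_wall = 202.8 N.
ΣF_x = 0: f_floor = N_wall = 202.8 N.

f ≈ 203 N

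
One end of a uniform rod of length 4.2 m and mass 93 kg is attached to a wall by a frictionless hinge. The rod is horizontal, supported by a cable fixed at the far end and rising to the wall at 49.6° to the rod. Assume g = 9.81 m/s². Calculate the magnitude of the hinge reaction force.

Take torques about the hinge: T sin 49.6° · 4.2 = 93×9.81×2.1 = 1915.9 N·m.
So T = 1915.9 / (0.7615 × 4.2) = 599 N.
ΣF_x = 0: H_x = T cos 49.6° = 388.23 N.
ΣF_y = 0: H_y = (93×9.81) − T sin 49.6° = 912.33 − 456.17 = 456.17 N.
|H| = √(H_x² + H_y²) = √((388.23)² + (456.17)²) = 599 N.

|H| ≈ 599 N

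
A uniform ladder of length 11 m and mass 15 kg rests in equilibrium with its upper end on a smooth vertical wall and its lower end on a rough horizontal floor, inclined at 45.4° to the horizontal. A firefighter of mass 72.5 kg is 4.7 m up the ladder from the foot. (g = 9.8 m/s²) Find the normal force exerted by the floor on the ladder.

N_floor ≈ 858 N

ΣF_y = 0: N_floor = 15×9.8 + 72.5×9.8 = 857.5 N.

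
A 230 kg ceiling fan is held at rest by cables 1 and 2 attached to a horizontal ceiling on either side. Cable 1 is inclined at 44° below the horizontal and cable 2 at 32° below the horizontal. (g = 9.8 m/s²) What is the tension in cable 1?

T_1 ≈ 1970 N

Weight W = 230 × 9.8 = 2254 N acts straight down.
Horizontal: T_1 cos 44° = T_2 cos 32°  →  T_2 = 0.8482 T_1.
Vertical: T_1 sin 44° + T_2 sin 32° = 2254.
Substituting the horizontal relation into the vertical equation gives 1.144 T_1 = 2254, so T_1 = 1970 N.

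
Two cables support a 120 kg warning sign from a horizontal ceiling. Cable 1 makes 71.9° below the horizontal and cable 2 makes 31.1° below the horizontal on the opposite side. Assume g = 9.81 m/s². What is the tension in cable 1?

Weight W = 120 × 9.81 = 1177 N acts straight down.
Horizontal: T_1 cos 71.9° = T_2 cos 31.1°  →  T_2 = 0.3628 T_1.
Vertical: T_1 sin 71.9° + T_2 sin 31.1° = 1177.
Substituting the horizontal relation into the vertical equation gives 1.138 T_1 = 1177, so T_1 = 1035 N.

T_1 ≈ 1030 N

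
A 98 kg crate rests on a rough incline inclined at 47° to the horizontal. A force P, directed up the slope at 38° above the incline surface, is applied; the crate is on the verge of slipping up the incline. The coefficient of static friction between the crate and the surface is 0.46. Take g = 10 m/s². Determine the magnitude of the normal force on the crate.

N ≈ 79.7 N

On the verge of sliding up the incline, friction equals μN and acts down the slope.
Perpendicular: N + P sin 38° = W cos 47° = 668.4 N.
Along incline: P cos 38° = W sin 47° + μN  with W sin 47° = 716.7 N.
Solving the pair for P and N: P = 956.1 N, N = 79.73 N (and f = μN = 36.68 N).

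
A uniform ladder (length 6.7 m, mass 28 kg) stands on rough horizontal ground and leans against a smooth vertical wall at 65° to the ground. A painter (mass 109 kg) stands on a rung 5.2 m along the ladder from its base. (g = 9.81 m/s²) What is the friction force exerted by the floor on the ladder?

f ≈ 451 N

Torques about the foot: N_wall · 6.7 sin 65° = 28×9.81×3.35 cos 65° + 109×9.81×5.2 cos 65° → N_wall = 451.03 N.
ΣF_x = 0: f_floor = N_wall = 451.03 N.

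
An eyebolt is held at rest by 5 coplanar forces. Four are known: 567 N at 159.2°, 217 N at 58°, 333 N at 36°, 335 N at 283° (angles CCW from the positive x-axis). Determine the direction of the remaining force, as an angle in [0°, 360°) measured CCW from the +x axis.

θ ≈ 285°

Sum the known components: ΣF_x = -70.29 N, ΣF_y = 254.7 N.
For equilibrium the remaining force must supply (−ΣF_x, −ΣF_y) = (70.29, -254.7) N.
Magnitude = √((70.29)² + (-254.7)²) = 264.2 N; direction = atan2(-254.7, 70.29) = 285.4°.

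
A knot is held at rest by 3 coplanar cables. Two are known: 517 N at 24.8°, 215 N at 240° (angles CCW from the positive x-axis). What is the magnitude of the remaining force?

Sum the known components: ΣF_x = 361.8 N, ΣF_y = 30.66 N.
For equilibrium the remaining force must supply (−ΣF_x, −ΣF_y) = (-361.8, -30.66) N.
Magnitude = √((-361.8)² + (-30.66)²) = 363.1 N; direction = atan2(-30.66, -361.8) = 184.8°.

F ≈ 363 N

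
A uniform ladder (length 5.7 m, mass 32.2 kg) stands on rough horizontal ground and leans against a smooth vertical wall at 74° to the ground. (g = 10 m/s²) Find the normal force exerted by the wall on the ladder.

N_wall ≈ 46.2 N

Torques about the foot: N_wall · 5.7 sin 74° = 32.2×10×2.85 cos 74° → N_wall = 46.166 N.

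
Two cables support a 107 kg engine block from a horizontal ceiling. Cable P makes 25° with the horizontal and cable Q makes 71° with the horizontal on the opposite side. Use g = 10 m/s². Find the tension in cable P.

Weight W = 107 × 10 = 1070 N acts straight down.
Horizontal: T_P cos 25° = T_Q cos 71°  →  T_Q = 2.784 T_P.
Vertical: T_P sin 25° + T_Q sin 71° = 1070.
Substituting the horizontal relation into the vertical equation gives 3.055 T_P = 1070, so T_P = 350.3 N.

T_P ≈ 350 N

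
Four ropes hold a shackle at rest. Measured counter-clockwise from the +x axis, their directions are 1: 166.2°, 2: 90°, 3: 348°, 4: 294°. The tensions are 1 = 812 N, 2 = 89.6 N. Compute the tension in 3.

T_3 ≈ 748 N

Resolve: ΣF_x = 812 cos 166.2° + 89.6 cos 90° + T_3 cos 348° + T_4 cos 294° = 0.
        ΣF_y = 812 sin 166.2° + 89.6 sin 90° + T_3 sin 348° + T_4 sin 294° = 0.
The known terms sum to (-788.6, 283.3) N, so 0.9781 T_3 + 0.4067 T_4 = 788.6 and -0.2079 T_3 − 0.9135 T_4 = -283.3.
Solving simultaneously: T_3 = 748 N, T_4 = 139.9 N.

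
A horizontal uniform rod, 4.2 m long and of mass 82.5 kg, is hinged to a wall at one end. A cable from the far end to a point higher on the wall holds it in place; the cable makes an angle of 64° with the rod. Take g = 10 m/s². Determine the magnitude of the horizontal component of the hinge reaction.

H_x ≈ 201 N

Take torques about the hinge: T sin 64° · 4.2 = 82.5×10×2.1 = 1732.5 N·m.
So T = 1732.5 / (0.8988 × 4.2) = 458.95 N.
ΣF_x = 0: H_x = T cos 64° = 201.19 N.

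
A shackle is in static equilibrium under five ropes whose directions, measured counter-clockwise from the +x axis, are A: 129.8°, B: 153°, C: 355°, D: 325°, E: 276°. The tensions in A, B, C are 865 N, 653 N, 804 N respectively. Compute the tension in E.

Resolve: ΣF_x = 865 cos 129.8° + 653 cos 153° + 804 cos 355° + T_D cos 325° + T_E cos 276° = 0.
        ΣF_y = 865 sin 129.8° + 653 sin 153° + 804 sin 355° + T_D sin 325° + T_E sin 276° = 0.
The known terms sum to (-334.6, 890.9) N, so 0.8192 T_D + 0.1045 T_E = 334.6 and -0.5736 T_D − 0.9945 T_E = -890.9.
Solving simultaneously: T_D = 317.5 N, T_E = 712.7 N.

T_E ≈ 713 N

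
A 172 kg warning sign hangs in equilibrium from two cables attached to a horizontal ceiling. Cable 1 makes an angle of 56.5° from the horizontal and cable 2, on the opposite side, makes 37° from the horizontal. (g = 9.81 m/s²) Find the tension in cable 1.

Weight W = 172 × 9.81 = 1687 N acts straight down.
Horizontal: T_1 cos 56.5° = T_2 cos 37°  →  T_2 = 0.6911 T_1.
Vertical: T_1 sin 56.5° + T_2 sin 37° = 1687.
Substituting the horizontal relation into the vertical equation gives 1.25 T_1 = 1687, so T_1 = 1350 N.

T_1 ≈ 1350 N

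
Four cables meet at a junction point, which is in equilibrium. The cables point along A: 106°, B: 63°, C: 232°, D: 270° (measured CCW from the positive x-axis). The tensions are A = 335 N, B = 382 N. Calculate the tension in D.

T_D ≈ 559 N

Resolve: ΣF_x = 335 cos 106° + 382 cos 63° + T_C cos 232° + T_D cos 270° = 0.
        ΣF_y = 335 sin 106° + 382 sin 63° + T_C sin 232° + T_D sin 270° = 0.
The known terms sum to (81.09, 662.4) N, so -0.6157 T_C + 0.0000 T_D = -81.09 and -0.7880 T_C − 1.0000 T_D = -662.4.
Solving simultaneously: T_C = 131.7 N, T_D = 558.6 N.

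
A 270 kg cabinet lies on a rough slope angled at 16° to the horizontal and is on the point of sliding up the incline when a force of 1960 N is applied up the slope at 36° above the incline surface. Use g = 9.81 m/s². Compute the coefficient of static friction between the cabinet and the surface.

On the verge of sliding up the incline, friction is at its maximum μN and acts down the slope.
Perpendicular to incline: N = W cos 16° − P sin 36° = 2546 − 1152 = 1394 N.
Along incline: P cos 36° − μN = W sin 16° → μ = −(W sin 16° − P cos 36°) / N = 0.6138.

μ ≈ 0.614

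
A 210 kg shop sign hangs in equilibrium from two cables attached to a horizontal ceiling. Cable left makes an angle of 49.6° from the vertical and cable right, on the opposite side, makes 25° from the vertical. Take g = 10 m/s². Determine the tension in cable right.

Angles from the horizontal: cable left is 90° − 49.6° = 40.4°, cable right is 90° − 25° = 65°.
Weight W = 210 × 10 = 2100 N acts straight down.
Horizontal: T_left cos 40.4° = T_right cos 65°  →  T_left = 0.555 T_right.
Vertical: T_left sin 40.4° + T_right sin 65° = 2100.
Substituting the horizontal relation into the vertical equation gives 1.266 T_right = 2100, so T_right = 1659 N.

T_right ≈ 1660 N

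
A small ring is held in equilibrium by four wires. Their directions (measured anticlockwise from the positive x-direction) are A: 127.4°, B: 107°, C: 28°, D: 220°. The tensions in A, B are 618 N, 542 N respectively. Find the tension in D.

T_D ≈ 5490 N

Resolve: ΣF_x = 618 cos 127.4° + 542 cos 107° + T_C cos 28° + T_D cos 220° = 0.
        ΣF_y = 618 sin 127.4° + 542 sin 107° + T_C sin 28° + T_D sin 220° = 0.
The known terms sum to (-533.8, 1009) N, so 0.8829 T_C − 0.7660 T_D = 533.8 and 0.4695 T_C − 0.6428 T_D = -1009.
Solving simultaneously: T_C = 5369 N, T_D = 5491 N.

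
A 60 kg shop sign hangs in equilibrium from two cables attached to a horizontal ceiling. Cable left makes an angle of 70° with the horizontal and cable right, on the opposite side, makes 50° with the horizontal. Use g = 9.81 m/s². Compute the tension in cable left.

T_left ≈ 437 N

Weight W = 60 × 9.81 = 588.6 N acts straight down.
Horizontal: T_left cos 70° = T_right cos 50°  →  T_right = 0.5321 T_left.
Vertical: T_left sin 70° + T_right sin 50° = 588.6.
Substituting the horizontal relation into the vertical equation gives 1.347 T_left = 588.6, so T_left = 436.9 N.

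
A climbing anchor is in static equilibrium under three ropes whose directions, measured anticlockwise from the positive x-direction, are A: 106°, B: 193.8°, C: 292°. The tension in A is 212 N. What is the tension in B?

Resolve: ΣF_x = 212 cos 106° + T_B cos 193.8° + T_C cos 292° = 0.
        ΣF_y = 212 sin 106° + T_B sin 193.8° + T_C sin 292° = 0.
The known terms sum to (-58.44, 203.8) N, so -0.9711 T_B + 0.3746 T_C = 58.44 and -0.2385 T_B − 0.9272 T_C = -203.8.
Solving simultaneously: T_B = 22.39 N, T_C = 214 N.

T_B ≈ 22.4 N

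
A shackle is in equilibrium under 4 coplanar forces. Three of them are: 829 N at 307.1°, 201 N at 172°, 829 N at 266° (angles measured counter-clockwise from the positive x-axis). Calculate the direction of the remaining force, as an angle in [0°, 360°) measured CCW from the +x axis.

θ ≈ 99.5°

Sum the known components: ΣF_x = 243.2 N, ΣF_y = -1460 N.
For equilibrium the remaining force must supply (−ΣF_x, −ΣF_y) = (-243.2, 1460) N.
Magnitude = √((-243.2)² + (1460)²) = 1480 N; direction = atan2(1460, -243.2) = 99.5°.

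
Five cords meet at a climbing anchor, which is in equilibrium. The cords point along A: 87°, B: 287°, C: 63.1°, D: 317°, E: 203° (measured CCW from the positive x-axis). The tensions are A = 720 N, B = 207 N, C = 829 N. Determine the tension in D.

T_D ≈ 1070 N

Resolve: ΣF_x = 720 cos 87° + 207 cos 287° + 829 cos 63.1° + T_D cos 317° + T_E cos 203° = 0.
        ΣF_y = 720 sin 87° + 207 sin 287° + 829 sin 63.1° + T_D sin 317° + T_E sin 203° = 0.
The known terms sum to (473.3, 1260) N, so 0.7314 T_D − 0.9205 T_E = -473.3 and -0.6820 T_D − 0.3907 T_E = -1260.
Solving simultaneously: T_D = 1068 N, T_E = 1362 N.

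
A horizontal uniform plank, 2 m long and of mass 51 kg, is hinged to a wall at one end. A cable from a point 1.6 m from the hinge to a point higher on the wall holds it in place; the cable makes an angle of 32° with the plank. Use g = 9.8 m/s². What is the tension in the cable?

T ≈ 589 N

Take torques about the hinge: T sin 32° · 1.6 = 51×9.8×1 = 499.8 N·m.
So T = 499.8 / (0.5299 × 1.6) = 589.48 N.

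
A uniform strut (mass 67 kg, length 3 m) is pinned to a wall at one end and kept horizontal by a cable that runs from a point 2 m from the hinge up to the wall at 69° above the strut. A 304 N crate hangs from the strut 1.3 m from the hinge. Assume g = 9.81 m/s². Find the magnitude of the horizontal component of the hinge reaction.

Take torques about the hinge: T sin 69° · 2 = 67×9.81×1.5 + 304×1.3 = 1381.1 N·m.
So T = 1381.1 / (0.9336 × 2) = 739.68 N.
ΣF_x = 0: H_x = T cos 69° = 265.08 N.

H_x ≈ 265 N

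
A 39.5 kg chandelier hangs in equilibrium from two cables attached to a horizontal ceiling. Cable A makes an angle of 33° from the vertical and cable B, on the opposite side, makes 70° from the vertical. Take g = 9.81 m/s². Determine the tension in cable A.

Angles from the horizontal: cable A is 90° − 33° = 57°, cable B is 90° − 70° = 20°.
Weight W = 39.5 × 9.81 = 387.5 N acts straight down.
Horizontal: T_A cos 57° = T_B cos 20°  →  T_B = 0.5796 T_A.
Vertical: T_A sin 57° + T_B sin 20° = 387.5.
Substituting the horizontal relation into the vertical equation gives 1.037 T_A = 387.5, so T_A = 373.7 N.

T_A ≈ 374 N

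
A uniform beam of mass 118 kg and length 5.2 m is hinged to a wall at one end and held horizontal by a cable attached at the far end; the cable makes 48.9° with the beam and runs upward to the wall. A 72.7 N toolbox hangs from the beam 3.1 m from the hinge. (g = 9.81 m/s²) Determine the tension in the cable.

Take torques about the hinge: T sin 48.9° · 5.2 = 118×9.81×2.6 + 72.7×3.1 = 3235.1 N·m.
So T = 3235.1 / (0.7536 × 5.2) = 825.58 N.

T ≈ 826 N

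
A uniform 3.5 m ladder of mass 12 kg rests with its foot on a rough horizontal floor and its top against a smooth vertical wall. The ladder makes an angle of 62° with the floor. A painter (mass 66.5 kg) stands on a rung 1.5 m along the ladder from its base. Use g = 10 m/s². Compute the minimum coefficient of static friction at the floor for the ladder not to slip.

μ_min ≈ 0.234

ΣF_y = 0: N_floor = 12×10 + 66.5×10 = 785 N.
Torques about the foot: N_wall · 3.5 sin 62° = 12×10×1.75 cos 62° + 66.5×10×1.5 cos 62° → N_wall = 183.44 N.
ΣF_x = 0: f_floor = N_wall = 183.44 N.
μ_min = f_floor / N_floor = 183.44 / 785 = 0.2337.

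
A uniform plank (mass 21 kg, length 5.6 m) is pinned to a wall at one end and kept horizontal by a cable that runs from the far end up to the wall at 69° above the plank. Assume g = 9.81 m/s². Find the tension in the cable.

T ≈ 110 N

Take torques about the hinge: T sin 69° · 5.6 = 21×9.81×2.8 = 576.83 N·m.
So T = 576.83 / (0.9336 × 5.6) = 110.33 N.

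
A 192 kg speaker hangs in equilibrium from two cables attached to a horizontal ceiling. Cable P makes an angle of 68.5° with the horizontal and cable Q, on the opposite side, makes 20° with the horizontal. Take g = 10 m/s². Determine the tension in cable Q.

T_Q ≈ 704 N

Weight W = 192 × 10 = 1920 N acts straight down.
Horizontal: T_P cos 68.5° = T_Q cos 20°  →  T_P = 2.564 T_Q.
Vertical: T_P sin 68.5° + T_Q sin 20° = 1920.
Substituting the horizontal relation into the vertical equation gives 2.728 T_Q = 1920, so T_Q = 703.9 N.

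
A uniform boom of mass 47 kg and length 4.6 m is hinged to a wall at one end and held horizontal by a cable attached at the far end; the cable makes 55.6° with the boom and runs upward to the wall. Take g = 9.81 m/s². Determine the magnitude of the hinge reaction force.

Take torques about the hinge: T sin 55.6° · 4.6 = 47×9.81×2.3 = 1060.5 N·m.
So T = 1060.5 / (0.8251 × 4.6) = 279.4 N.
ΣF_x = 0: H_x = T cos 55.6° = 157.85 N.
ΣF_y = 0: H_y = (47×9.81) − T sin 55.6° = 461.07 − 230.54 = 230.53 N.
|H| = √(H_x² + H_y²) = √((157.85)² + (230.53)²) = 279.4 N.

|H| ≈ 279 N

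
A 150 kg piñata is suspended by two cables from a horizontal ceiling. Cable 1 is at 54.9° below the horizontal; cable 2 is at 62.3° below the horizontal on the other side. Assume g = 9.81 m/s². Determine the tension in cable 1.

Weight W = 150 × 9.81 = 1472 N acts straight down.
Horizontal: T_1 cos 54.9° = T_2 cos 62.3°  →  T_2 = 1.237 T_1.
Vertical: T_1 sin 54.9° + T_2 sin 62.3° = 1472.
Substituting the horizontal relation into the vertical equation gives 1.913 T_1 = 1472, so T_1 = 769.1 N.

T_1 ≈ 769 N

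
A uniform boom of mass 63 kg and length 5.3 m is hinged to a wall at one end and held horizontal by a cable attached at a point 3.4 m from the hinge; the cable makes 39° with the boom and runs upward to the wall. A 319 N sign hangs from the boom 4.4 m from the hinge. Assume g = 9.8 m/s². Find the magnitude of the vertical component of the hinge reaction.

Take torques about the hinge: T sin 39° · 3.4 = 63×9.8×2.65 + 319×4.4 = 3039.7 N·m.
So T = 3039.7 / (0.6293 × 3.4) = 1420.6 N.
ΣF_y = 0: H_y = (63×9.8 + 319) − T sin 39° = 936.4 − 894.03 = 42.368 N.

|H_y| ≈ 42.4 N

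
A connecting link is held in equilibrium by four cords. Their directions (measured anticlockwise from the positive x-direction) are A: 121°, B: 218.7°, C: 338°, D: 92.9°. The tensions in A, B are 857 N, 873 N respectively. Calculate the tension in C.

T_C ≈ 1230 N

Resolve: ΣF_x = 857 cos 121° + 873 cos 218.7° + T_C cos 338° + T_D cos 92.9° = 0.
        ΣF_y = 857 sin 121° + 873 sin 218.7° + T_C sin 338° + T_D sin 92.9° = 0.
The known terms sum to (-1123, 188.8) N, so 0.9272 T_C − 0.0506 T_D = 1123 and -0.3746 T_C + 0.9987 T_D = -188.8.
Solving simultaneously: T_C = 1226 N, T_D = 270.7 N.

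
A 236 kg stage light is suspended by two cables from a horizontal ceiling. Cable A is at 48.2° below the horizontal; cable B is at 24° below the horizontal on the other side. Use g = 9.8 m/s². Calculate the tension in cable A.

Weight W = 236 × 9.8 = 2313 N acts straight down.
Horizontal: T_A cos 48.2° = T_B cos 24°  →  T_B = 0.7296 T_A.
Vertical: T_A sin 48.2° + T_B sin 24° = 2313.
Substituting the horizontal relation into the vertical equation gives 1.042 T_A = 2313, so T_A = 2219 N.

T_A ≈ 2220 N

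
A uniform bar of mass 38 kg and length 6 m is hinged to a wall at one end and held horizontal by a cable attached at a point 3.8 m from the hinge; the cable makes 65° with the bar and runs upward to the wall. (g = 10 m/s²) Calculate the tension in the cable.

T ≈ 331 N

Take torques about the hinge: T sin 65° · 3.8 = 38×10×3 = 1140 N·m.
So T = 1140 / (0.9063 × 3.8) = 331.01 N.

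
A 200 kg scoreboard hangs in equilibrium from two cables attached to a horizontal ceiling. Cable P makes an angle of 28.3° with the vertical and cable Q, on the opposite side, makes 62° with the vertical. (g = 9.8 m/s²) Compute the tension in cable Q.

Angles from the horizontal: cable P is 90° − 28.3° = 61.7°, cable Q is 90° − 62° = 28°.
Weight W = 200 × 9.8 = 1960 N acts straight down.
Horizontal: T_P cos 61.7° = T_Q cos 28°  →  T_P = 1.862 T_Q.
Vertical: T_P sin 61.7° + T_Q sin 28° = 1960.
Substituting the horizontal relation into the vertical equation gives 2.109 T_Q = 1960, so T_Q = 929.2 N.

T_Q ≈ 929 N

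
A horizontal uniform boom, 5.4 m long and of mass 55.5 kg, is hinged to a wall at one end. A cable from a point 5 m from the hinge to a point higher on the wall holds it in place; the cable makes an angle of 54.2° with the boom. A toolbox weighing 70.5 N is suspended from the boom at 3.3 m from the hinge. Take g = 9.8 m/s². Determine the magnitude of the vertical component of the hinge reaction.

Take torques about the hinge: T sin 54.2° · 5 = 55.5×9.8×2.7 + 70.5×3.3 = 1701.2 N·m.
So T = 1701.2 / (0.8111 × 5) = 419.49 N.
ΣF_y = 0: H_y = (55.5×9.8 + 70.5) − T sin 54.2° = 614.4 − 340.24 = 274.16 N.

|H_y| ≈ 274 N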